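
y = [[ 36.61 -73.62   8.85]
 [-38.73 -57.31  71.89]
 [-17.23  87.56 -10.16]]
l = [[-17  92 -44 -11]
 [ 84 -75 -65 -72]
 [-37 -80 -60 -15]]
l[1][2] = -65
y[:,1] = [-73.62, -57.31, 87.56]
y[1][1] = -57.31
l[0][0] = -17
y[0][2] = 8.85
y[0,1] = -73.62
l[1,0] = 84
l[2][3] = -15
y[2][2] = -10.16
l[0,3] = -11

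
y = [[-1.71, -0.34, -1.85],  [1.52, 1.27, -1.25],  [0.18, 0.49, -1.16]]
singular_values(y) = [2.64, 2.57, 0.0]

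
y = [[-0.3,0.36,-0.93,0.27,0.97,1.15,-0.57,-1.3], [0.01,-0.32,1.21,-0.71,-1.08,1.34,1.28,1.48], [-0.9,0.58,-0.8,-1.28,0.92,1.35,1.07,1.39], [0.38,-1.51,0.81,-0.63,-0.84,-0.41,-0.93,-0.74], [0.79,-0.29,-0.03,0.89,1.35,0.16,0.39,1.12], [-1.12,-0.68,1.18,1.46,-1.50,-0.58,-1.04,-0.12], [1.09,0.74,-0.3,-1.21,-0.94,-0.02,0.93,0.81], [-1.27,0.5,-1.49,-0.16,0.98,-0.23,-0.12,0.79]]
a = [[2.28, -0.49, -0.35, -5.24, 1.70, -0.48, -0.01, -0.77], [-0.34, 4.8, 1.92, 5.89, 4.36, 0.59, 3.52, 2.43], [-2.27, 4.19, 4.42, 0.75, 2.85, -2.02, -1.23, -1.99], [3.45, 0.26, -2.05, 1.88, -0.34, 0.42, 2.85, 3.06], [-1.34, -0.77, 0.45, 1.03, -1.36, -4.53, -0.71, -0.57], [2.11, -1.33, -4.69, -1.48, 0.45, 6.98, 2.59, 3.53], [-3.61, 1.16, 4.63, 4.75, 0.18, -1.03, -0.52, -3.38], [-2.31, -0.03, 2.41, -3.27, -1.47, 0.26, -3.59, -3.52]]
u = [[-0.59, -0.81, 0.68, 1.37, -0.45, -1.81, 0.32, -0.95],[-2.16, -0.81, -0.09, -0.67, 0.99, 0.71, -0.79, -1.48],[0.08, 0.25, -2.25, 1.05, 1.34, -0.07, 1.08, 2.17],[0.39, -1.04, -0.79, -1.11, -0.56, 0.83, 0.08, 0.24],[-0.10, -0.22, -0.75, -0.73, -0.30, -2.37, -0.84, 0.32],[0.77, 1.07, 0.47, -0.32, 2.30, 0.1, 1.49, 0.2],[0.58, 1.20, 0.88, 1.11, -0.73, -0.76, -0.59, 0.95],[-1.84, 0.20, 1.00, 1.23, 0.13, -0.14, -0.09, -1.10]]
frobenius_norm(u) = 8.16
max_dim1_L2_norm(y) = 3.03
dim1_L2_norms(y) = [2.33, 2.98, 3.03, 2.4, 2.18, 2.99, 2.39, 2.4]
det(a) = -1264.49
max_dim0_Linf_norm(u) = 2.37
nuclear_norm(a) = 45.16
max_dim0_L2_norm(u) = 3.27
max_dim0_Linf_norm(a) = 6.98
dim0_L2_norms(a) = [6.85, 6.68, 8.77, 10.14, 5.86, 8.67, 6.51, 7.51]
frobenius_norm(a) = 21.90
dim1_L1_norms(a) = [11.32, 23.85, 19.72, 14.31, 10.76, 23.16, 19.26, 16.86]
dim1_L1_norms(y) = [5.85, 7.43, 8.29, 6.25, 5.02, 7.68, 6.04, 5.54]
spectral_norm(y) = 4.66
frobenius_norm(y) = 7.37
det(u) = 73.37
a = y @ u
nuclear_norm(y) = 17.40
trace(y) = 0.44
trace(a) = 14.96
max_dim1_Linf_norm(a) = 6.98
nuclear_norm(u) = 19.71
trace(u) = -6.65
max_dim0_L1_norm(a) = 24.29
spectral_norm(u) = 4.71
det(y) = -17.99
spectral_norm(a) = 15.21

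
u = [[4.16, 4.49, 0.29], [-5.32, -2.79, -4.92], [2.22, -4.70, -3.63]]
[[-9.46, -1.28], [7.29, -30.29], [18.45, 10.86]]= u @ [[0.89,  3.69], [-2.88,  -3.99], [-0.81,  4.43]]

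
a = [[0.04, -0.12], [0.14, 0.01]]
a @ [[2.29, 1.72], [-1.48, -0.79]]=[[0.27, 0.16], [0.31, 0.23]]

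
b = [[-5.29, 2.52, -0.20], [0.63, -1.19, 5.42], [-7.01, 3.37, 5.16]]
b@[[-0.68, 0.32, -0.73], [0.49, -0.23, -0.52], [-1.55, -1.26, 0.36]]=[[5.14, -2.02, 2.48], [-9.41, -6.35, 2.11], [-1.58, -9.52, 5.22]]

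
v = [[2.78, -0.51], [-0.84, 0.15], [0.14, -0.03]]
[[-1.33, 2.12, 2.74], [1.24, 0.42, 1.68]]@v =[[-5.09, 0.91], [3.33, -0.62]]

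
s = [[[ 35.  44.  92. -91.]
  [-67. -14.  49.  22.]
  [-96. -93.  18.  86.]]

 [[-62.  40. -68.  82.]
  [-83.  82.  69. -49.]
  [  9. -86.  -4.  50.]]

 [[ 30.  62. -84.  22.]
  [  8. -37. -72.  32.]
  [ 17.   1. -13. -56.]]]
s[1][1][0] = -83.0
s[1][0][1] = 40.0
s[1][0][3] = 82.0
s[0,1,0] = -67.0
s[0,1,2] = 49.0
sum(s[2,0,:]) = 30.0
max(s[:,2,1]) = 1.0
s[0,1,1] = -14.0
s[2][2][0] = 17.0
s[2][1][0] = 8.0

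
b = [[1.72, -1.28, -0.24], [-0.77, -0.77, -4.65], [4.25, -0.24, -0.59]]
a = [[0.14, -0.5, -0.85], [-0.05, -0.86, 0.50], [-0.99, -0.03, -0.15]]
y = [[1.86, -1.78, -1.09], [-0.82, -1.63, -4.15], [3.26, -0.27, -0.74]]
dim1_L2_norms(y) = [2.8, 4.53, 3.35]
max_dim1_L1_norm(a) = 1.49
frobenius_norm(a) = 1.73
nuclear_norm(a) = 2.99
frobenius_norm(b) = 6.78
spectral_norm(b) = 4.78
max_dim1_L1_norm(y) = 6.6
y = b + a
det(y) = 19.29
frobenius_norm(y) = 6.29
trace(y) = -0.51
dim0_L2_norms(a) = [1.0, 1.0, 1.0]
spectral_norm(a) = 1.00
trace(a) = -0.87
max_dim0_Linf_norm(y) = 4.15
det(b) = 23.91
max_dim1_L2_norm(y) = 4.53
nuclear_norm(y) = 9.75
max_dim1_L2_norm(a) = 1.0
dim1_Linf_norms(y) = [1.86, 4.15, 3.26]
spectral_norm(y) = 4.90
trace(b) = 0.36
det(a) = 0.99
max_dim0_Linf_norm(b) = 4.65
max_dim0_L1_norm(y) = 5.98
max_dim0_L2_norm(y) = 4.35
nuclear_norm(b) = 10.53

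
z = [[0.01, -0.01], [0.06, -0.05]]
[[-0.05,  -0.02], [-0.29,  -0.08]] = z @ [[-3.33, 2.09], [1.87, 4.05]]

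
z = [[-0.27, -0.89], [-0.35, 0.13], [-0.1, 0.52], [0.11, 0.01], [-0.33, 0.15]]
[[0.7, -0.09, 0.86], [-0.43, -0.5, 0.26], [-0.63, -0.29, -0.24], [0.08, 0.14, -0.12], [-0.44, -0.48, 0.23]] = z@[[0.85, 1.33, -1.0],[-1.04, -0.3, -0.66]]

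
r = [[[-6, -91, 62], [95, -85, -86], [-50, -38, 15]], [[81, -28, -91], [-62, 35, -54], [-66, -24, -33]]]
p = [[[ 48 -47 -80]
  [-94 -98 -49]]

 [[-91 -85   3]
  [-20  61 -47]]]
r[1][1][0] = -62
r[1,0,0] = 81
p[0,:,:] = [[48, -47, -80], [-94, -98, -49]]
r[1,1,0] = -62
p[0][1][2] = -49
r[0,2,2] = 15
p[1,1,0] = -20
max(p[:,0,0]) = 48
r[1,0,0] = 81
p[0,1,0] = -94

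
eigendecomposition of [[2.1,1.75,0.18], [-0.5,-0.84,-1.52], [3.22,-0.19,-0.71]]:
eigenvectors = [[(-0.43-0.29j), -0.43+0.29j, (-0.29+0j)], [0.46-0.20j, (0.46+0.2j), (0.65+0j)], [(-0.7+0j), (-0.7-0j), (0.7+0j)]]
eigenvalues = [(1.39+1.28j), (1.39-1.28j), (-2.24+0j)]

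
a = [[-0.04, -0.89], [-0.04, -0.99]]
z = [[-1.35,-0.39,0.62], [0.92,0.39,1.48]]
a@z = [[-0.76, -0.33, -1.34],[-0.86, -0.37, -1.49]]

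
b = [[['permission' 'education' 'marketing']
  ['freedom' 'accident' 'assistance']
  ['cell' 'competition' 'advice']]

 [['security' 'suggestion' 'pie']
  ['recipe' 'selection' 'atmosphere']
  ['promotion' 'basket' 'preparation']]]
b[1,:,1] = ['suggestion', 'selection', 'basket']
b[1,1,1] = 'selection'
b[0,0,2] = 'marketing'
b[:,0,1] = ['education', 'suggestion']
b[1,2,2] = 'preparation'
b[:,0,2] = ['marketing', 'pie']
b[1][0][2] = 'pie'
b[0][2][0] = 'cell'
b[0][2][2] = 'advice'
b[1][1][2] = 'atmosphere'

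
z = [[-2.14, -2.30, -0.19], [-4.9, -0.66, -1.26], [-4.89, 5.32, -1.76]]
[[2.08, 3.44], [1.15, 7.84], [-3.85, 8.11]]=z @[[0.02,  -1.77], [-0.88,  0.1], [-0.53,  0.61]]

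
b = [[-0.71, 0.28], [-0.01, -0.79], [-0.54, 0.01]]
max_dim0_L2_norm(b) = 0.89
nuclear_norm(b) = 1.72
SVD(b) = [[-0.75, -0.30], [0.49, -0.85], [-0.44, -0.44]] @ diag([0.9751694320684328, 0.7398949781957778]) @ [[0.78, -0.62], [0.62, 0.78]]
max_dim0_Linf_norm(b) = 0.79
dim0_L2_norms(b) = [0.89, 0.84]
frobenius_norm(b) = 1.22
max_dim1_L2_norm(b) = 0.79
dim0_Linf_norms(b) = [0.71, 0.79]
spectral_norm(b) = 0.98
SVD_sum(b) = [[-0.57, 0.45], [0.38, -0.30], [-0.34, 0.27]] + [[-0.14, -0.17],[-0.39, -0.49],[-0.2, -0.26]]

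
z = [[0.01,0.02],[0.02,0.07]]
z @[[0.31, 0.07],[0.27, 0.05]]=[[0.01, 0.00],[0.03, 0.0]]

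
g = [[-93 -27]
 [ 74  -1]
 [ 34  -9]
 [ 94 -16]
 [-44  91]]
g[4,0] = -44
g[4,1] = 91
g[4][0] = -44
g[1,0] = 74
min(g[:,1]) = -27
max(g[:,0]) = 94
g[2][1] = -9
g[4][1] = 91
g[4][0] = -44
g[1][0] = 74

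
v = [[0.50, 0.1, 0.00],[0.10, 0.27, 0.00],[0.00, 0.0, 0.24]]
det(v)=0.030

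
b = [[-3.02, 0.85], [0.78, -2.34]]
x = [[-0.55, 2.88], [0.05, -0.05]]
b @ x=[[1.7,-8.74],[-0.55,2.36]]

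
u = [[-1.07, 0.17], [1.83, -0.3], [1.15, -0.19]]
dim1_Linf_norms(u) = [1.07, 1.83, 1.15]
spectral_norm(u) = 2.44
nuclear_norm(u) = 2.45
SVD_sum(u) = [[-1.07,  0.17], [1.83,  -0.3], [1.15,  -0.19]] + [[-0.0, -0.00],[-0.0, -0.00],[-0.0, -0.0]]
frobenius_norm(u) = 2.44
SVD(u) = [[-0.44, -0.87], [0.76, -0.24], [0.48, -0.43]] @ diag([2.4436186643548248, 0.005274771724158405]) @ [[0.99, -0.16], [0.16, 0.99]]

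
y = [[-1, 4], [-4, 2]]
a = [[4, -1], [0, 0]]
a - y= [[5, -5], [4, -2]]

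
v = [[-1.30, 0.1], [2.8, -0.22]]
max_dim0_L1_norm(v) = 4.1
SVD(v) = [[-0.42,0.91], [0.91,0.42]] @ diag([3.0965135629384544, 0.0019376630775375509]) @ [[1.0, -0.08], [-0.08, -1.00]]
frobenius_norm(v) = 3.10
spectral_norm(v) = 3.10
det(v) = 0.01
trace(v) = -1.52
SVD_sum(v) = [[-1.3, 0.1], [2.8, -0.22]] + [[-0.0, -0.0], [-0.0, -0.0]]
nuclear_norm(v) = 3.10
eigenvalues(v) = [-1.52, -0.0]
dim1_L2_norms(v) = [1.3, 2.81]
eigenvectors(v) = [[-0.42, -0.08], [0.91, -1.0]]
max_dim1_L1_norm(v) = 3.02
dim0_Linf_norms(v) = [2.8, 0.22]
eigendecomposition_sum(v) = [[-1.3, 0.10], [2.81, -0.22]] + [[-0.00, -0.0], [-0.01, -0.00]]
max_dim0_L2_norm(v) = 3.09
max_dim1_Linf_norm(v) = 2.8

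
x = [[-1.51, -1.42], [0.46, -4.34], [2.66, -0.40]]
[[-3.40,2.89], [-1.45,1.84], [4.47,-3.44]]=x @ [[1.76,  -1.38], [0.52,  -0.57]]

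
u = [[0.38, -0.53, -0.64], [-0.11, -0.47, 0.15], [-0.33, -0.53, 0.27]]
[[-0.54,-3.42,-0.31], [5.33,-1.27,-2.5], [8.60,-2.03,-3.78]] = u @ [[-12.37, 5.93, 4.51], [-8.33, 3.27, 4.17], [0.39, 6.16, -0.29]]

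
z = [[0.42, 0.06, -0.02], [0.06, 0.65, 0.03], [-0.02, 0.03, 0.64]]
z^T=[[0.42, 0.06, -0.02], [0.06, 0.65, 0.03], [-0.02, 0.03, 0.64]]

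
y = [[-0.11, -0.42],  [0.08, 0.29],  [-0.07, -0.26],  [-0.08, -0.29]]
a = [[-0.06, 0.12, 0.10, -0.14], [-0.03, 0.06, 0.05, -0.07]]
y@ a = [[0.02,-0.04,-0.03,0.04], [-0.01,0.03,0.02,-0.03], [0.01,-0.02,-0.02,0.03], [0.01,-0.03,-0.02,0.03]]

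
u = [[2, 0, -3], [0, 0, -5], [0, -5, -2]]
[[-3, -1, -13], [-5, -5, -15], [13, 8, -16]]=u @ [[0, 1, -2], [-3, -2, 2], [1, 1, 3]]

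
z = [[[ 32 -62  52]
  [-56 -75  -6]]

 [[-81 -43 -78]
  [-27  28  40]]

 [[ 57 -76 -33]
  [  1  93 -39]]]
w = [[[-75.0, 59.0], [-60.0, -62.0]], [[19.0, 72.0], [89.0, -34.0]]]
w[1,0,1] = 72.0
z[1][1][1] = 28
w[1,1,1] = -34.0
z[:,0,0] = [32, -81, 57]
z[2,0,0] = 57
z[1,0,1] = -43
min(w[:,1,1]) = -62.0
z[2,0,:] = [57, -76, -33]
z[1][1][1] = 28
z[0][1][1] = -75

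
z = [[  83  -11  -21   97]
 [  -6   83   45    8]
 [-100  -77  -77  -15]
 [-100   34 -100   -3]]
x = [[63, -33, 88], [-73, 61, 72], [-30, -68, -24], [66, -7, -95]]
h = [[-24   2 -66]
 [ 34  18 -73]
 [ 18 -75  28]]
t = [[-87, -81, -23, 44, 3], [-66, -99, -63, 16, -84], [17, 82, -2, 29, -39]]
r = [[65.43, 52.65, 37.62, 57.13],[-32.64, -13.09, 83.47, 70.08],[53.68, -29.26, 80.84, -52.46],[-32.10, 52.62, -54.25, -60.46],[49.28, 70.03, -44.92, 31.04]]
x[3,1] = -7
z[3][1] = 34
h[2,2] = 28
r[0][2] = 37.62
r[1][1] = -13.09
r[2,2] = 80.84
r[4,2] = -44.92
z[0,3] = 97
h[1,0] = 34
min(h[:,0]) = -24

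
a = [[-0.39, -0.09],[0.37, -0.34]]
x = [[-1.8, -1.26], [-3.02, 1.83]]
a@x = [[0.97, 0.33], [0.36, -1.09]]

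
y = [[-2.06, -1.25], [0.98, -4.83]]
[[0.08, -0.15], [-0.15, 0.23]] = y @ [[-0.05, 0.09], [0.02, -0.03]]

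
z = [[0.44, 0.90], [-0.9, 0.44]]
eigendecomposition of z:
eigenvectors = [[(0.71+0j), (0.71-0j)], [0.00+0.71j, -0.71j]]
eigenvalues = [(0.44+0.9j), (0.44-0.9j)]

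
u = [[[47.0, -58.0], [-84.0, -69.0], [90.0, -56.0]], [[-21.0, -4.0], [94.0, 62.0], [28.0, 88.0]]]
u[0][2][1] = -56.0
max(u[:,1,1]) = 62.0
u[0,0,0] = 47.0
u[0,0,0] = 47.0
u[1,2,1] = 88.0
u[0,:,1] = [-58.0, -69.0, -56.0]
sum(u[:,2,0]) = 118.0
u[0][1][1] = -69.0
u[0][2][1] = -56.0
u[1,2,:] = [28.0, 88.0]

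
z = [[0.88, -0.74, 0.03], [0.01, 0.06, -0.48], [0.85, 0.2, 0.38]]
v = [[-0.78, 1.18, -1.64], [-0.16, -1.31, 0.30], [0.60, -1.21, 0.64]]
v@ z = [[-2.07, 0.32, -1.21], [0.10, 0.10, 0.74], [1.06, -0.39, 0.84]]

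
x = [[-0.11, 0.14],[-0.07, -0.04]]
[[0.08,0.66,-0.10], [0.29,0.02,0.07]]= x@[[-3.09, -2.01, -0.43], [-1.87, 3.11, -1.02]]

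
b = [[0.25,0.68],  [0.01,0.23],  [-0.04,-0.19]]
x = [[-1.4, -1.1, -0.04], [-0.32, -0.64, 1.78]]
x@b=[[-0.36, -1.20], [-0.16, -0.7]]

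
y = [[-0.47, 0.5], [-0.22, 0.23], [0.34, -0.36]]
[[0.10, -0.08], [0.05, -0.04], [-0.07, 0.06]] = y@[[-0.19, -0.02], [0.02, -0.18]]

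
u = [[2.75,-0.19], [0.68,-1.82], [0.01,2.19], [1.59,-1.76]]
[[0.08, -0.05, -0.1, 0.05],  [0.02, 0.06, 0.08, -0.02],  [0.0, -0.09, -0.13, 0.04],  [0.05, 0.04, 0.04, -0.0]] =u @ [[0.03, -0.02, -0.04, 0.02], [-0.00, -0.04, -0.06, 0.02]]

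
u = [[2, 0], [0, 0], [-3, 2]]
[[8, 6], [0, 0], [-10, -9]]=u@[[4, 3], [1, 0]]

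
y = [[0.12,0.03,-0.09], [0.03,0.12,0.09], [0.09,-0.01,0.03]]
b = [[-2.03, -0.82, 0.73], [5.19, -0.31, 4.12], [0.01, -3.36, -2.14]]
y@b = [[-0.09, 0.19, 0.4], [0.56, -0.36, 0.32], [-0.23, -0.17, -0.04]]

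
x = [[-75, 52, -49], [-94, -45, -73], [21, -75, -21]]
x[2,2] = -21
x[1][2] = -73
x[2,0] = 21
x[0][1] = 52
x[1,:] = [-94, -45, -73]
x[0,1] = 52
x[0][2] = -49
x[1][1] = -45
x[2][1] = -75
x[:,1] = [52, -45, -75]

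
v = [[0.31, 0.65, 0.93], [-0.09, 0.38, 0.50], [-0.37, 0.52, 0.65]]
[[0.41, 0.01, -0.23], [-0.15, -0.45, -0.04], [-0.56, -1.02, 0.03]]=v@[[1.61, 1.65, -0.46],[1.55, -0.93, -1.17],[-1.18, 0.11, 0.72]]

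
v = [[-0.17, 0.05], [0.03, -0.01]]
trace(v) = -0.18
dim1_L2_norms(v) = [0.18, 0.03]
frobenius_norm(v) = 0.18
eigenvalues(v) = [-0.18, -0.0]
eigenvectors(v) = [[-0.98, -0.28], [0.17, -0.96]]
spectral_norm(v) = 0.18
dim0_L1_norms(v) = [0.2, 0.06]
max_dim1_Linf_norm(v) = 0.17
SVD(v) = [[-0.98, 0.18], [0.18, 0.98]] @ diag([0.17999657048136575, 0.001111132281382578]) @ [[0.96, -0.28], [-0.28, -0.96]]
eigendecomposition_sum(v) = [[-0.17,  0.05], [0.03,  -0.01]] + [[-0.0, -0.0], [-0.00, -0.0]]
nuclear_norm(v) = 0.18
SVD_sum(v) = [[-0.17, 0.05], [0.03, -0.01]] + [[-0.00,  -0.0], [-0.0,  -0.0]]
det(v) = 0.00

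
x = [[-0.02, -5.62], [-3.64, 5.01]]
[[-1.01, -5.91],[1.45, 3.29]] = x @ [[-0.15, 0.54], [0.18, 1.05]]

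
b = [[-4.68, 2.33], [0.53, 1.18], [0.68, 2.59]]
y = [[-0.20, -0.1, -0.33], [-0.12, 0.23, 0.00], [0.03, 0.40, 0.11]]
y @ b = [[0.66, -1.44], [0.68, -0.01], [0.15, 0.83]]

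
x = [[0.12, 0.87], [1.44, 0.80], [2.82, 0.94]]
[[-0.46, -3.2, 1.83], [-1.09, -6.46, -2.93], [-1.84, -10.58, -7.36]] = x @ [[-0.50, -2.65, -3.47], [-0.46, -3.31, 2.58]]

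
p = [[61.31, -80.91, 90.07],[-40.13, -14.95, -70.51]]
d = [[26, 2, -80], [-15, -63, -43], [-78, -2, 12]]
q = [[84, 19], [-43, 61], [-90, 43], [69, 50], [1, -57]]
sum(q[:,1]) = 116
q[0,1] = 19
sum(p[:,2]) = 19.559999999999988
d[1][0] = -15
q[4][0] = 1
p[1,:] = [-40.13, -14.95, -70.51]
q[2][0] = -90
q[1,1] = 61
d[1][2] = -43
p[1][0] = -40.13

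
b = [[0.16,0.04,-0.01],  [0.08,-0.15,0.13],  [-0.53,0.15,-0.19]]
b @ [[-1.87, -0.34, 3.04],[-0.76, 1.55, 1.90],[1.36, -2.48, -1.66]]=[[-0.34, 0.03, 0.58], [0.14, -0.58, -0.26], [0.62, 0.88, -1.01]]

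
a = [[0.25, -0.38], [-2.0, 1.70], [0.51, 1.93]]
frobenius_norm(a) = 3.33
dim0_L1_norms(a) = [2.76, 4.01]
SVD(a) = [[0.16, 0.01], [-0.87, -0.48], [-0.47, 0.88]] @ diag([2.8864592951888626, 1.658388596565296]) @ [[0.53, -0.85], [0.85, 0.53]]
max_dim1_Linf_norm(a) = 2.0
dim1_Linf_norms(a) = [0.38, 2.0, 1.93]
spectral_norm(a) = 2.89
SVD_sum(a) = [[0.24, -0.39], [-1.33, 2.12], [-0.72, 1.16]] + [[0.01,0.01], [-0.67,-0.42], [1.23,0.77]]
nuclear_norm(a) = 4.54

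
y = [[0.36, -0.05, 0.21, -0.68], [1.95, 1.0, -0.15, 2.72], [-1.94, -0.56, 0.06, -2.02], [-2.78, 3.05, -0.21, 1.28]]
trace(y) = 2.70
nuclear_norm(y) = 9.44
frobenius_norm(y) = 6.30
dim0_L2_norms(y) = [3.93, 3.26, 0.34, 3.69]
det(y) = 0.03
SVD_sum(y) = [[-0.18, -0.17, 0.02, -0.34], [1.47, 1.40, -0.17, 2.77], [-1.15, -1.09, 0.13, -2.17], [0.47, 0.45, -0.05, 0.88]] + [[0.31, -0.24, 0.02, -0.04], [0.49, -0.38, 0.03, -0.06], [-0.76, 0.59, -0.04, 0.10], [-3.28, 2.56, -0.18, 0.43]] + [[0.23, 0.36, 0.17, -0.30], [-0.01, -0.01, -0.01, 0.01], [-0.04, -0.06, -0.03, 0.05], [0.03, 0.05, 0.02, -0.04]] + [[0.00, 0.0, -0.0, -0.0],[0.00, 0.00, -0.0, -0.0],[0.0, 0.0, -0.00, -0.00],[-0.0, -0.0, 0.0, 0.0]]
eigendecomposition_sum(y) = [[0.09,-0.48,0.05,-0.50], [-0.32,1.67,-0.16,1.73], [0.21,-1.10,0.11,-1.14], [-0.43,2.27,-0.22,2.35]] + [[-0.33, 0.18, 0.02, -0.19], [1.67, -0.93, -0.13, 0.98], [-1.49, 0.82, 0.11, -0.87], [-1.81, 1.01, 0.14, -1.06]] + [[0.59, 0.25, 0.14, 0.01],[0.60, 0.25, 0.14, 0.01],[-0.66, -0.28, -0.15, -0.01],[-0.53, -0.22, -0.12, -0.01]] + [[0.00, 0.00, 0.0, -0.00], [0.0, 0.0, 0.00, -0.0], [-0.00, -0.01, -0.01, 0.00], [-0.0, -0.0, -0.0, 0.0]]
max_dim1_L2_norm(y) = 4.33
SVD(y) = [[0.09,0.09,0.98,0.16], [-0.76,0.14,-0.04,0.63], [0.59,-0.22,-0.16,0.76], [-0.24,-0.96,0.12,-0.07]] @ diag([4.520280692342278, 4.357337675912002, 0.5632593532869213, 0.003121129631100285]) @ [[-0.43,  -0.41,  0.05,  -0.81], [0.78,  -0.61,  0.04,  -0.1], [0.43,  0.66,  0.31,  -0.54], [0.15,  0.17,  -0.95,  -0.22]]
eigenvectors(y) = [[-0.16, -0.11, -0.50, -0.15], [0.55, 0.58, -0.50, -0.17], [-0.36, -0.51, 0.55, 0.95], [0.74, -0.63, 0.44, 0.22]]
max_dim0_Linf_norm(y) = 3.05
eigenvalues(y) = [4.22, -2.2, 0.68, -0.01]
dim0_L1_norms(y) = [7.03, 4.66, 0.63, 6.7]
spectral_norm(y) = 4.52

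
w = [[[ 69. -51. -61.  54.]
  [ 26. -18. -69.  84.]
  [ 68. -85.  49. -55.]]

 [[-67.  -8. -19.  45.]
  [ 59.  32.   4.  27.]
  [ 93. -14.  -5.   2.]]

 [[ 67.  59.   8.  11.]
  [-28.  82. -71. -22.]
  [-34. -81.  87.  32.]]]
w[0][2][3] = -55.0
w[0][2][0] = 68.0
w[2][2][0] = -34.0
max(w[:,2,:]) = 93.0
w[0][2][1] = -85.0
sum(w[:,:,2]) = -77.0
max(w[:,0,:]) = 69.0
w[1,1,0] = 59.0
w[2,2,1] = -81.0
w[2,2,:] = [-34.0, -81.0, 87.0, 32.0]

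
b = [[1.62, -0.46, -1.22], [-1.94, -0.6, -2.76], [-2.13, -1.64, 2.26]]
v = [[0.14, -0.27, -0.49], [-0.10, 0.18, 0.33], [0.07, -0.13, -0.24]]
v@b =[[1.79, 0.9, -0.53], [-1.21, -0.6, 0.37], [0.88, 0.44, -0.27]]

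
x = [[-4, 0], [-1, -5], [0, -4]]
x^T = [[-4, -1, 0], [0, -5, -4]]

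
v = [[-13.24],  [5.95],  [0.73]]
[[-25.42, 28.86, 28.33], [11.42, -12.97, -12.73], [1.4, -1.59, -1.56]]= v@[[1.92,-2.18,-2.14]]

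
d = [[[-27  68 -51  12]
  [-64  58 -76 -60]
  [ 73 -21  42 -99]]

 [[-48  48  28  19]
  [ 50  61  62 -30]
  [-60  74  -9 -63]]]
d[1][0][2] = 28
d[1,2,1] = 74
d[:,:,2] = [[-51, -76, 42], [28, 62, -9]]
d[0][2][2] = 42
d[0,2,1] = -21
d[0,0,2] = -51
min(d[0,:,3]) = -99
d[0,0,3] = 12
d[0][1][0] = -64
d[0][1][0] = -64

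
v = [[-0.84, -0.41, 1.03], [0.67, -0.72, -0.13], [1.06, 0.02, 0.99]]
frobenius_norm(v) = 2.24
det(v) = 1.72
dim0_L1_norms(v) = [2.57, 1.15, 2.15]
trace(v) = -0.57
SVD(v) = [[-0.14, -0.94, -0.3], [0.42, 0.22, -0.88], [0.90, -0.25, 0.36]] @ diag([1.5320642462926992, 1.4354383953908727, 0.7843441580513355]) @ [[0.88, -0.15, 0.45],[0.47, 0.16, -0.87],[0.06, 0.98, 0.21]]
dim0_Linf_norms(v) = [1.06, 0.72, 1.03]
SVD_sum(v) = [[-0.19, 0.03, -0.1], [0.56, -0.09, 0.29], [1.21, -0.20, 0.62]] + [[-0.64,-0.21,1.18], [0.15,0.05,-0.27], [-0.17,-0.06,0.31]] + [[-0.01,  -0.23,  -0.05], [-0.04,  -0.68,  -0.14], [0.02,  0.28,  0.06]]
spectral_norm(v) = 1.53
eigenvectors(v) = [[(0.4+0j), 0.31-0.44j, (0.31+0.44j)], [0.07+0.00j, (-0.8+0j), (-0.8-0j)], [(0.91+0j), (-0.19+0.19j), -0.19-0.19j]]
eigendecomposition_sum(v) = [[(0.24+0j),  (-0.04+0j),  0.53-0.00j],  [0.04+0.00j,  -0.01+0.00j,  (0.09-0j)],  [0.54+0.00j,  (-0.09+0j),  1.22-0.00j]] + [[(-0.54-0.12j), (-0.19-0.42j), (0.25+0.08j)], [(0.31+0.75j), -0.36+0.58j, -0.11-0.37j], [0.26+0.11j, 0.06+0.23j, (-0.12-0.06j)]] + [[-0.54+0.12j, -0.19+0.42j, (0.25-0.08j)], [0.31-0.75j, -0.36-0.58j, (-0.11+0.37j)], [0.26-0.11j, (0.06-0.23j), (-0.12+0.06j)]]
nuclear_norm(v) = 3.75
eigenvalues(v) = [(1.45+0j), (-1.01+0.4j), (-1.01-0.4j)]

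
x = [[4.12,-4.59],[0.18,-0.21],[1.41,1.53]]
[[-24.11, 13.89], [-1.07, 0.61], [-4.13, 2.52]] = x@[[-4.37, 2.57], [1.33, -0.72]]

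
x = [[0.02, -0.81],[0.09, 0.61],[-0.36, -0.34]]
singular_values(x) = [1.08, 0.34]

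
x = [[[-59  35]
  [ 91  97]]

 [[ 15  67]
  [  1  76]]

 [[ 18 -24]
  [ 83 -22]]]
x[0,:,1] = [35, 97]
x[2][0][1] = -24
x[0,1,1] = 97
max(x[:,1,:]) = 97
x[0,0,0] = -59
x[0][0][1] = 35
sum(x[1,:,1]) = 143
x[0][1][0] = 91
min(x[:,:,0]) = -59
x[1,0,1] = 67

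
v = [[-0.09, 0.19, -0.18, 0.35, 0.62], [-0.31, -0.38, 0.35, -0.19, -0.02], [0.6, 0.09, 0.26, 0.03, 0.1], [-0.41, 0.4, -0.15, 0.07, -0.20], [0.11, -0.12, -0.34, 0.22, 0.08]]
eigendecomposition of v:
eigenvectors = [[-0.12-0.43j, (-0.12+0.43j), -0.05+0.25j, -0.05-0.25j, (-0.08+0j)], [-0.04+0.31j, -0.04-0.31j, (-0.69+0j), -0.69-0.00j, 0.12+0.00j], [-0.42+0.10j, (-0.42-0.1j), 0.18-0.13j, (0.18+0.13j), (0.52+0j)], [(0.58+0j), 0.58-0.00j, (0.45+0.29j), 0.45-0.29j, (0.77+0j)], [(-0.06-0.43j), -0.06+0.43j, -0.07-0.34j, (-0.07+0.34j), -0.35+0.00j]]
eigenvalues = [(0.26+0.64j), (0.26-0.64j), (-0.37+0.25j), (-0.37-0.25j), (0.17+0j)]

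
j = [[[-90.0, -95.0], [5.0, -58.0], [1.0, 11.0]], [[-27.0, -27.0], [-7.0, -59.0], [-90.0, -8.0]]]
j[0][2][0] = 1.0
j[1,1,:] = [-7.0, -59.0]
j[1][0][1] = -27.0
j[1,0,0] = -27.0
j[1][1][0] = -7.0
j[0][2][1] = 11.0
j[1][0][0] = -27.0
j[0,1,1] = -58.0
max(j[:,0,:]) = -27.0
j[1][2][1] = -8.0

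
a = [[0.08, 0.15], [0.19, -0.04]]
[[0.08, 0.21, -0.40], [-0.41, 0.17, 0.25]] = a@ [[-1.83, 1.06, 0.67],  [1.54, 0.84, -3.04]]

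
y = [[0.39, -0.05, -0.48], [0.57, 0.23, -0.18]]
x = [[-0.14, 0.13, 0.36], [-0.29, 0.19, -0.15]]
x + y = [[0.25, 0.08, -0.12],[0.28, 0.42, -0.33]]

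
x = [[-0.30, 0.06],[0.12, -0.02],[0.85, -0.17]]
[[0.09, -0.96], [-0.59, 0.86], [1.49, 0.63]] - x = [[0.39, -1.02], [-0.71, 0.88], [0.64, 0.80]]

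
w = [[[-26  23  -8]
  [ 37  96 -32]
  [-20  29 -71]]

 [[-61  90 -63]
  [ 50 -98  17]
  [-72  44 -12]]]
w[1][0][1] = 90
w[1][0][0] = -61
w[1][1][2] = 17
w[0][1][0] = 37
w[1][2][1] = 44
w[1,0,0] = -61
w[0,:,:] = [[-26, 23, -8], [37, 96, -32], [-20, 29, -71]]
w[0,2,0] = -20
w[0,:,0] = [-26, 37, -20]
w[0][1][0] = 37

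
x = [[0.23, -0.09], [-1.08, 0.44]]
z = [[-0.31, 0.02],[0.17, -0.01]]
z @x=[[-0.09, 0.04], [0.05, -0.02]]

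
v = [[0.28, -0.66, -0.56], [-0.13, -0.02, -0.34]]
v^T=[[0.28, -0.13],[-0.66, -0.02],[-0.56, -0.34]]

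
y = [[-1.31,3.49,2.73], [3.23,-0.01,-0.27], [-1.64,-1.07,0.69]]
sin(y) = [[1.18, 0.76, 0.45], [0.57, 1.20, -0.41], [-0.1, 0.15, 1.96]]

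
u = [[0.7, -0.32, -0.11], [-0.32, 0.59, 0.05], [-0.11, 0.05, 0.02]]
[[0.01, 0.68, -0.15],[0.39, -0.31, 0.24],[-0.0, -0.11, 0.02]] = u@ [[0.38,  0.96,  -0.05], [0.89,  -0.01,  0.38], [-0.24,  -0.01,  -0.10]]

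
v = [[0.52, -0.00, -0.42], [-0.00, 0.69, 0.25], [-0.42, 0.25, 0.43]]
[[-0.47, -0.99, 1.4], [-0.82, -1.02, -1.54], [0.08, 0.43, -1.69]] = v @ [[-1.46, -0.44, 0.87],  [-0.94, -2.14, -1.42],  [-0.70, 1.82, -2.26]]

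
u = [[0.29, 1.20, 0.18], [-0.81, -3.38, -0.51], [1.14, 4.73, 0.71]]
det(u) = 0.000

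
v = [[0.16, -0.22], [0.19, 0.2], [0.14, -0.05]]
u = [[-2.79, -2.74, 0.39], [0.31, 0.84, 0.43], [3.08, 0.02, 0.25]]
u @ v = [[-0.91, 0.05], [0.27, 0.08], [0.53, -0.69]]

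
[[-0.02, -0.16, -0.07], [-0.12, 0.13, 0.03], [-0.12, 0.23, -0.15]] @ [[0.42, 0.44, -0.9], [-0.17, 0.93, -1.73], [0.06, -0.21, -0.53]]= [[0.01, -0.14, 0.33], [-0.07, 0.06, -0.13], [-0.10, 0.19, -0.21]]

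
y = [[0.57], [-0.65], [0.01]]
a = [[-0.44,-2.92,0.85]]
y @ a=[[-0.25, -1.66, 0.48], [0.29, 1.9, -0.55], [-0.0, -0.03, 0.01]]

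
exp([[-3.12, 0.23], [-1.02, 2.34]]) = [[-0.03, 0.42], [-1.88, 10.02]]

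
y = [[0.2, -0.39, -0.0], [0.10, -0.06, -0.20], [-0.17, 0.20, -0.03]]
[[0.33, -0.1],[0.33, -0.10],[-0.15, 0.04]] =y@ [[0.28, -0.08], [-0.71, 0.21], [-1.32, 0.4]]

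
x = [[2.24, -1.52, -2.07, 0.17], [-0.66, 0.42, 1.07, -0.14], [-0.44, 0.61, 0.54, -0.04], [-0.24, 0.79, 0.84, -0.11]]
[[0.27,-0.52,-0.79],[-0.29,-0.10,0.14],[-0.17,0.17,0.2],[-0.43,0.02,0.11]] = x @ [[-0.42,-0.38,-0.39], [-0.18,0.44,0.23], [-0.43,-0.46,-0.23], [0.26,0.31,-0.26]]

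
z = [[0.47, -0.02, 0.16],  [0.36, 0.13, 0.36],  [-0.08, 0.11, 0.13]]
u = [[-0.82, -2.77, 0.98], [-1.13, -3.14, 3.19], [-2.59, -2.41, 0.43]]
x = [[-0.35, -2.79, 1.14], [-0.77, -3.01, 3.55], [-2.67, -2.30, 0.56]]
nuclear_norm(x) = 9.57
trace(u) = -3.53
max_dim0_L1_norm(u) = 8.32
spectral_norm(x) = 6.12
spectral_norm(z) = 0.70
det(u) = 11.04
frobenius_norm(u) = 6.58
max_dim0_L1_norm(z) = 0.91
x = z + u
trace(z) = 0.73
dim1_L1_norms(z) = [0.65, 0.85, 0.32]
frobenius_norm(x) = 6.65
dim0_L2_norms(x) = [2.8, 4.7, 3.77]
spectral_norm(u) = 6.18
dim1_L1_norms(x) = [4.28, 7.33, 5.53]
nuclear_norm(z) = 0.97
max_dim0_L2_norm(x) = 4.7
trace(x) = -2.80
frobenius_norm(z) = 0.75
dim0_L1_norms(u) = [4.54, 8.32, 4.6]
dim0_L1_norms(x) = [3.79, 8.1, 5.25]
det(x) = 15.83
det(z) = -0.00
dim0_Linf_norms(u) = [2.59, 3.14, 3.19]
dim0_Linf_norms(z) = [0.47, 0.13, 0.36]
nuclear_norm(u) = 9.13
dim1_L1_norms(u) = [4.57, 7.46, 5.43]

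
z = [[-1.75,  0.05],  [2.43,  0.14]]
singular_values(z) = [3.0, 0.12]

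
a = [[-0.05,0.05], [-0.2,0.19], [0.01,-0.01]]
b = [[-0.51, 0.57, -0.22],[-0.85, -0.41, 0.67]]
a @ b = [[-0.02, -0.05, 0.04], [-0.06, -0.19, 0.17], [0.00, 0.01, -0.01]]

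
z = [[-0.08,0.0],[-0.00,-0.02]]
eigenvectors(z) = [[1.00, 0.0],  [0.00, 1.00]]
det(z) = 0.00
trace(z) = -0.10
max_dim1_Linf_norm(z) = 0.08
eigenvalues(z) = [-0.08, -0.02]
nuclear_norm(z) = 0.10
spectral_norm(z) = 0.08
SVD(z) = [[1.0, 0.00], [0.00, 1.0]] @ diag([0.08, 0.02]) @ [[-1.0, -0.0], [-0.0, -1.00]]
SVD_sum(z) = [[-0.08, 0.0], [0.0, 0.0]] + [[0.00, 0.00], [0.00, -0.02]]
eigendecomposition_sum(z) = [[-0.08, -0.00], [-0.00, -0.00]] + [[-0.0, -0.00], [-0.00, -0.02]]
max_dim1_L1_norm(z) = 0.08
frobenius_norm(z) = 0.08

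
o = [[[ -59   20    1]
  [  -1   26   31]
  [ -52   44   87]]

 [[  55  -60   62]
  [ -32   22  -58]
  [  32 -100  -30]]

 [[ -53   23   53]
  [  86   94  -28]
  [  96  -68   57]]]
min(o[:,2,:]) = -100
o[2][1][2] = -28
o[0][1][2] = 31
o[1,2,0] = 32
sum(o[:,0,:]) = 42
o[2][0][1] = 23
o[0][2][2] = 87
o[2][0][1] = 23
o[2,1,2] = -28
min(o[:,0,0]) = -59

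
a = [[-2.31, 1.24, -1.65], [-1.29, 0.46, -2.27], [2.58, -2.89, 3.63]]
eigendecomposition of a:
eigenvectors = [[0.30, 0.91, 0.42], [0.42, 0.21, 0.85], [-0.86, -0.35, 0.30]]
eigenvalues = [4.15, -1.4, -0.97]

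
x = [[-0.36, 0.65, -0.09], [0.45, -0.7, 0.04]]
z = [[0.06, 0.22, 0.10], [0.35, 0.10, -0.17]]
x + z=[[-0.3, 0.87, 0.01],[0.8, -0.6, -0.13]]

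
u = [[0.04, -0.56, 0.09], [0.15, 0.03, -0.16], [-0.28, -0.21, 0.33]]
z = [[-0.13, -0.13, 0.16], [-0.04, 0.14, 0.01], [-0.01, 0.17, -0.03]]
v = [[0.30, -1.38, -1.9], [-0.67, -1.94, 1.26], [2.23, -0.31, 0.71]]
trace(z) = -0.02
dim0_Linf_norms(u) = [0.28, 0.56, 0.33]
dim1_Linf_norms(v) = [1.9, 1.94, 2.23]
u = v @ z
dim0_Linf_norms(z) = [0.13, 0.17, 0.16]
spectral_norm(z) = 0.29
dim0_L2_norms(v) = [2.35, 2.4, 2.39]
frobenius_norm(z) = 0.33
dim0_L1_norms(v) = [3.2, 3.63, 3.87]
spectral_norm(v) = 2.43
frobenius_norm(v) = 4.12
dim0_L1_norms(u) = [0.47, 0.8, 0.58]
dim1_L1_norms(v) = [3.58, 3.87, 3.25]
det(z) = 0.00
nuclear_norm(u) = 1.07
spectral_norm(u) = 0.66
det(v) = -13.44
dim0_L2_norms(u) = [0.32, 0.6, 0.38]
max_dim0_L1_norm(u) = 0.8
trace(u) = 0.40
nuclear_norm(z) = 0.46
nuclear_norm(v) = 7.14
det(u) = -0.00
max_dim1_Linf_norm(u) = 0.56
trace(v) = -0.93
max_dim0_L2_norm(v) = 2.4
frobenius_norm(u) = 0.78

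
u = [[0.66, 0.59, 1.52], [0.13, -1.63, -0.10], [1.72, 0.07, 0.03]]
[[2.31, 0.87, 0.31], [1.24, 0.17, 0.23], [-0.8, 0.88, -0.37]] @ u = [[2.17,  -0.03,  3.43], [1.24,  0.47,  1.87], [-1.05,  -1.93,  -1.32]]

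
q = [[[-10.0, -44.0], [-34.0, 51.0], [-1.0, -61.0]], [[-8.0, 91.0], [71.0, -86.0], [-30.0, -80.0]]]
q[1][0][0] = -8.0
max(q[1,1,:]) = 71.0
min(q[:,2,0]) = -30.0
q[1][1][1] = -86.0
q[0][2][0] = -1.0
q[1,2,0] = -30.0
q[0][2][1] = -61.0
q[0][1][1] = 51.0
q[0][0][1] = -44.0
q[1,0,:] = [-8.0, 91.0]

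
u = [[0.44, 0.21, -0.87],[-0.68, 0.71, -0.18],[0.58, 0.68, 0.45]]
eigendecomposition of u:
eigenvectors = [[-0.63+0.00j,(-0.63-0j),-0.45+0.00j], [(-0.27-0.37j),(-0.27+0.37j),0.76+0.00j], [-0.17+0.60j,-0.17-0.60j,0.47+0.00j]]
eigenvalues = [(0.3+0.95j), (0.3-0.95j), (1+0j)]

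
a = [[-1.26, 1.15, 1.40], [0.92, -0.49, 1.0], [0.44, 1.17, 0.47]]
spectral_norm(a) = 2.34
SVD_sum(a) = [[-0.99,1.42,1.32], [0.06,-0.09,-0.08], [-0.39,0.55,0.51]] + [[-0.09,  0.01,  -0.08], [1.04,  -0.12,  0.91], [0.4,  -0.05,  0.35]] + [[-0.18, -0.28, 0.16], [-0.18, -0.28, 0.17], [0.43, 0.67, -0.4]]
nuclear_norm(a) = 4.86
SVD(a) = [[-0.93, 0.08, -0.36], [0.06, -0.93, -0.36], [-0.36, -0.36, 0.86]] @ diag([2.335490008767112, 1.4937538627296496, 1.026735514399521]) @ [[0.46, -0.65, -0.61], [-0.75, 0.09, -0.66], [0.48, 0.75, -0.45]]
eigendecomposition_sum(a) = [[0.27, 0.52, 0.71], [0.27, 0.52, 0.72], [0.35, 0.67, 0.93]] + [[-1.43, 0.72, 0.54], [1.16, -0.58, -0.44], [-0.31, 0.15, 0.12]] + [[-0.10, -0.09, 0.14], [-0.50, -0.43, 0.72], [0.40, 0.34, -0.57]]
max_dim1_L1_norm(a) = 3.81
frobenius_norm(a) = 2.96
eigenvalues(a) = [1.72, -1.89, -1.1]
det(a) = 3.58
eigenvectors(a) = [[-0.52, -0.77, -0.15],  [-0.52, 0.62, -0.77],  [-0.68, -0.17, 0.62]]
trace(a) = -1.28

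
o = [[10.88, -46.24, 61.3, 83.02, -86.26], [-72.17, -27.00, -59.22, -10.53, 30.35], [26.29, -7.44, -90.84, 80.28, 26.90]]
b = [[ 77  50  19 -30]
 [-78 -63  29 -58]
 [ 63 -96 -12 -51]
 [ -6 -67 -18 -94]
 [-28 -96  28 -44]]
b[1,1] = -63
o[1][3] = -10.53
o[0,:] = [10.88, -46.24, 61.3, 83.02, -86.26]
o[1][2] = -59.22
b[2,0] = 63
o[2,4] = 26.9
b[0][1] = 50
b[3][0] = -6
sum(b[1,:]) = -170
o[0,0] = 10.88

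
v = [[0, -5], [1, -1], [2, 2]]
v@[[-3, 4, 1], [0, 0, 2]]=[[0, 0, -10], [-3, 4, -1], [-6, 8, 6]]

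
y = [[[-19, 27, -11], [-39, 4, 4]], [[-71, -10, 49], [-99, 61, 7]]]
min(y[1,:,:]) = -99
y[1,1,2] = 7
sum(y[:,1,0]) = -138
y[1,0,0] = -71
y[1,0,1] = -10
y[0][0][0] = -19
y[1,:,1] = [-10, 61]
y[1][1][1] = 61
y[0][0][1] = 27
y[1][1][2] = 7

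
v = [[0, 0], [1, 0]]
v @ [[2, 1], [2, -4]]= [[0, 0], [2, 1]]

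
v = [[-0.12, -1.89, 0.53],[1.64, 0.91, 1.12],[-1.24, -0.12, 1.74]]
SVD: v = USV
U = [[-0.61, 0.05, 0.79], [0.60, 0.69, 0.41], [-0.53, 0.72, -0.45]]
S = [2.51, 2.12, 1.56]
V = [[0.68, 0.70, -0.23], [0.11, 0.21, 0.97], [0.73, -0.68, 0.07]]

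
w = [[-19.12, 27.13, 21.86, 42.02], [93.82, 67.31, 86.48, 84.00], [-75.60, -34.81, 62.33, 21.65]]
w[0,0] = -19.12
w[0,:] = [-19.12, 27.13, 21.86, 42.02]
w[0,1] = 27.13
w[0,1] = 27.13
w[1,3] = 84.0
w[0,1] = 27.13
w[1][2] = 86.48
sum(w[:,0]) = -0.9000000000000057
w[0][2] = 21.86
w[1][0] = 93.82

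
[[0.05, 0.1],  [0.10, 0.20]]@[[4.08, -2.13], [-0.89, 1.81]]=[[0.12, 0.07], [0.23, 0.15]]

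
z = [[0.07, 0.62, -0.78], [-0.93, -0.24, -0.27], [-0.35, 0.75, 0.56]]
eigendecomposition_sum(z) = [[-0.11+0.34j, 0.37+0.18j, (-0.17+0.17j)], [(-0.41-0.07j), -0.15+0.45j, -0.23-0.17j], [0.04+0.24j, (0.28-0.01j), -0.05+0.16j]] + [[(-0.11-0.34j), 0.37-0.18j, -0.17-0.17j], [-0.41+0.07j, (-0.15-0.45j), (-0.23+0.17j)], [(0.04-0.24j), (0.28+0.01j), -0.05-0.16j]] + [[0.29-0.00j, -0.12+0.00j, -0.43+0.00j], [(-0.12+0j), (0.05-0j), (0.18-0j)], [(-0.43+0j), (0.18-0j), (0.66-0j)]]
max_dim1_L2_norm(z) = 1.0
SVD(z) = [[-0.52, -0.85, 0.09],[0.53, -0.24, 0.82],[-0.67, 0.47, 0.57]] @ diag([1.0029466369800244, 0.9973726878821347, 0.9955128150040186]) @ [[-0.29, -0.95, -0.12], [-0.00, -0.12, 0.99], [-0.96, 0.29, 0.03]]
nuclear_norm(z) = 3.00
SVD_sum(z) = [[0.15, 0.49, 0.06], [-0.15, -0.50, -0.06], [0.2, 0.64, 0.08]] + [[0.0, 0.10, -0.84], [0.00, 0.03, -0.24], [-0.00, -0.06, 0.46]] + [[-0.08, 0.02, 0.0], [-0.78, 0.23, 0.03], [-0.55, 0.16, 0.02]]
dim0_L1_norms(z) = [1.35, 1.61, 1.61]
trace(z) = 0.39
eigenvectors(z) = [[0.09-0.59j,0.09+0.59j,-0.54+0.00j],[0.69+0.00j,(0.69-0j),0.22+0.00j],[(-0.13-0.39j),(-0.13+0.39j),0.81+0.00j]]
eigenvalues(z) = [(-0.3+0.95j), (-0.3-0.95j), (1+0j)]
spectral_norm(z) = 1.00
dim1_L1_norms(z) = [1.47, 1.44, 1.66]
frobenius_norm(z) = 1.73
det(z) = 1.00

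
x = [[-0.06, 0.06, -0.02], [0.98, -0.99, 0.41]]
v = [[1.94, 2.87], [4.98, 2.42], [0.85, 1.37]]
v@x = [[2.7, -2.72, 1.14], [2.07, -2.1, 0.89], [1.29, -1.31, 0.54]]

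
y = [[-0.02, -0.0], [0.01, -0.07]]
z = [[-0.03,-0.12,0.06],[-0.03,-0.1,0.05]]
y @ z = [[0.0, 0.00, -0.00],[0.00, 0.01, -0.0]]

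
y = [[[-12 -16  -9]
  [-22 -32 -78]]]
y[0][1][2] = -78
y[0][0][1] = -16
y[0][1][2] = -78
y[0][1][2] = -78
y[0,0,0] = -12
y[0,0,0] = -12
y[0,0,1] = -16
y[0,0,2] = -9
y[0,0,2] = -9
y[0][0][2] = -9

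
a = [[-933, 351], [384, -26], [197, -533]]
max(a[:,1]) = 351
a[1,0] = 384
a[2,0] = 197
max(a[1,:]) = 384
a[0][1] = 351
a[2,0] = 197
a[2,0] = 197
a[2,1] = -533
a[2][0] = 197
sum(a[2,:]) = -336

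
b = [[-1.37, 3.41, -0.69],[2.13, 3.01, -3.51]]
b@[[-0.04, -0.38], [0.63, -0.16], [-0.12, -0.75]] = [[2.29,0.49],[2.23,1.34]]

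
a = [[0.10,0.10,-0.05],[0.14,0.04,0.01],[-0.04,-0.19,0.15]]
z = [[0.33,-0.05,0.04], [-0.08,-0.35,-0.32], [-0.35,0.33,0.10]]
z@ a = [[0.02, 0.02, -0.01], [-0.04, 0.04, -0.05], [0.01, -0.04, 0.04]]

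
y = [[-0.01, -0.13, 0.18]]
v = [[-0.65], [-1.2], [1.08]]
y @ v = [[0.36]]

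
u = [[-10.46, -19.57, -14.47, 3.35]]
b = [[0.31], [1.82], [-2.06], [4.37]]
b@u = [[-3.24, -6.07, -4.49, 1.04], [-19.04, -35.62, -26.34, 6.10], [21.55, 40.31, 29.81, -6.9], [-45.71, -85.52, -63.23, 14.64]]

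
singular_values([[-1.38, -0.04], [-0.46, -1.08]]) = [1.54, 0.96]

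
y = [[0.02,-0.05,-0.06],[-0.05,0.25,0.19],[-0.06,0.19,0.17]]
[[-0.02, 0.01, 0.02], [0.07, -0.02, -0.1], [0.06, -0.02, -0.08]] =y@[[-0.40, 0.17, -0.04], [0.30, 0.16, -0.27], [-0.11, -0.25, -0.2]]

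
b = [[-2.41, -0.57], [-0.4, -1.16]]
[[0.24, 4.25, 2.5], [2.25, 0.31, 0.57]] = b@ [[0.39, -1.85, -1.00], [-2.07, 0.37, -0.15]]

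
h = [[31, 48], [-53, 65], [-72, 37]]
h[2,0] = -72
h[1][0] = -53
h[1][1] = 65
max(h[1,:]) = 65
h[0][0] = 31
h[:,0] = [31, -53, -72]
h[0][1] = 48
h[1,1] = 65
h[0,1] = 48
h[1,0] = -53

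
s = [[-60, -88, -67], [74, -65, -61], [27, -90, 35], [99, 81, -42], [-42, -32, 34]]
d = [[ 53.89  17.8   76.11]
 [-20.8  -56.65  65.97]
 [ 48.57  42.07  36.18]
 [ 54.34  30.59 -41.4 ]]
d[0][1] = 17.8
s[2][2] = 35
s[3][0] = 99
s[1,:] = [74, -65, -61]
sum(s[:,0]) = 98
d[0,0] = 53.89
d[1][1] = -56.65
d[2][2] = 36.18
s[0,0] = -60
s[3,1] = 81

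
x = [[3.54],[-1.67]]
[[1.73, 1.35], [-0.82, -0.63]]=x @ [[0.49, 0.38]]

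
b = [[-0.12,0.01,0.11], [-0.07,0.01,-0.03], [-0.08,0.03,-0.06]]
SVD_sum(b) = [[-0.14, 0.02, 0.07], [-0.05, 0.01, 0.02], [-0.04, 0.01, 0.02]] + [[0.02, -0.01, 0.04],[-0.02, 0.01, -0.05],[-0.04, 0.02, -0.08]] + [[0.0, 0.00, 0.0],[-0.0, -0.01, -0.0],[0.00, 0.01, 0.00]]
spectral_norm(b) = 0.17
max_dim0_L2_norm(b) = 0.16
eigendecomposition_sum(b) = [[(-0.06+0.03j), (0.01-0.02j), 0.05+0.07j], [-0.04-0.03j, (0.01-0j), (-0.02+0.05j)], [(-0.04-0.04j), (0.02-0j), -0.03+0.06j]] + [[-0.06-0.03j, 0.01+0.02j, (0.05-0.07j)], [(-0.04+0.03j), (0.01+0j), -0.02-0.05j], [-0.04+0.04j, (0.02+0j), -0.03-0.06j]] + [[-0j, -0.00+0.00j, 0j], [-0j, -0.02+0.00j, 0.01+0.00j], [-0j, -0.00+0.00j, 0j]]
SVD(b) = [[-0.91, 0.40, 0.09], [-0.3, -0.48, -0.82], [-0.29, -0.78, 0.56]] @ diag([0.17126504947517943, 0.11820996832798406, 0.00973068425966752]) @ [[0.89,-0.12,-0.43], [0.40,-0.20,0.89], [0.2,0.97,0.13]]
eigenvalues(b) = [(-0.08+0.09j), (-0.08-0.09j), (-0.01+0j)]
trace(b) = -0.17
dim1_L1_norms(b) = [0.24, 0.11, 0.17]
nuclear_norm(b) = 0.30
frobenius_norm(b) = 0.21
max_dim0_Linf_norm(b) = 0.12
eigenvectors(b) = [[-0.69+0.00j, (-0.69-0j), -0.26+0.00j], [(-0.23-0.4j), (-0.23+0.4j), -0.95+0.00j], [-0.24-0.50j, -0.24+0.50j, -0.17+0.00j]]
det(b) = -0.00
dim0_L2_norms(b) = [0.16, 0.03, 0.13]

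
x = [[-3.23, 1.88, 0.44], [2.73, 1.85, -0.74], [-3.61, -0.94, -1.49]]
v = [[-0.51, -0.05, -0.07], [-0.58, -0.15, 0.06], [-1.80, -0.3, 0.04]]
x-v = [[-2.72,1.93,0.51], [3.31,2.00,-0.80], [-1.81,-0.64,-1.53]]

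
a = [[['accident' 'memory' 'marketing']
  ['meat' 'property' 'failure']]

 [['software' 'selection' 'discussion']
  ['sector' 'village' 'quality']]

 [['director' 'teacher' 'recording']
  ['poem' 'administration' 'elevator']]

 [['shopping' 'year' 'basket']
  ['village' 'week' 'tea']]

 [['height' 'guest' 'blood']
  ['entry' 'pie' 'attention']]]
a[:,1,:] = [['meat', 'property', 'failure'], ['sector', 'village', 'quality'], ['poem', 'administration', 'elevator'], ['village', 'week', 'tea'], ['entry', 'pie', 'attention']]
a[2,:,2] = ['recording', 'elevator']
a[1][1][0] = 'sector'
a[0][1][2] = 'failure'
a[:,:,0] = [['accident', 'meat'], ['software', 'sector'], ['director', 'poem'], ['shopping', 'village'], ['height', 'entry']]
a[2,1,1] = 'administration'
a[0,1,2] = 'failure'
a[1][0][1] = 'selection'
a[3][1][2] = 'tea'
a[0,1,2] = 'failure'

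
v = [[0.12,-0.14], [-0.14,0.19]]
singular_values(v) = [0.3, 0.01]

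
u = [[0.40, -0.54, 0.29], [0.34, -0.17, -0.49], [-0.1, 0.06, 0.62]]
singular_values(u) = [0.86, 0.75, 0.09]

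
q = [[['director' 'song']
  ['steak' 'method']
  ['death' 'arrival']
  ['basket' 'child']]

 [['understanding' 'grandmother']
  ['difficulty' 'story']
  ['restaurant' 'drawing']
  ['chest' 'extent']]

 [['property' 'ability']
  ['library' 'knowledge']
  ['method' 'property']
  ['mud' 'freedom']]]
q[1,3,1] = 'extent'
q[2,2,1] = 'property'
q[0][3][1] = 'child'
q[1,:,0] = ['understanding', 'difficulty', 'restaurant', 'chest']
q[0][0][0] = 'director'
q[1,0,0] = 'understanding'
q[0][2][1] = 'arrival'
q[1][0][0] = 'understanding'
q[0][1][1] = 'method'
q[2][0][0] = 'property'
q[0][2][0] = 'death'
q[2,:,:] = [['property', 'ability'], ['library', 'knowledge'], ['method', 'property'], ['mud', 'freedom']]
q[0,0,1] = 'song'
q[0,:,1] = ['song', 'method', 'arrival', 'child']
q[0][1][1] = 'method'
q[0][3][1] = 'child'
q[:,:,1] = [['song', 'method', 'arrival', 'child'], ['grandmother', 'story', 'drawing', 'extent'], ['ability', 'knowledge', 'property', 'freedom']]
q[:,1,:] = [['steak', 'method'], ['difficulty', 'story'], ['library', 'knowledge']]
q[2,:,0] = ['property', 'library', 'method', 'mud']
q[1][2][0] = 'restaurant'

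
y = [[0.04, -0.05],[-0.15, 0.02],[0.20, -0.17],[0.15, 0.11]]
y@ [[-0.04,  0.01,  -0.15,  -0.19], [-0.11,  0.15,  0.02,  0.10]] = [[0.0, -0.01, -0.01, -0.01], [0.0, 0.0, 0.02, 0.03], [0.01, -0.02, -0.03, -0.06], [-0.02, 0.02, -0.02, -0.02]]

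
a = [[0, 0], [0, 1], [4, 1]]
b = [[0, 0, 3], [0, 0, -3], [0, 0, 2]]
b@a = [[12, 3], [-12, -3], [8, 2]]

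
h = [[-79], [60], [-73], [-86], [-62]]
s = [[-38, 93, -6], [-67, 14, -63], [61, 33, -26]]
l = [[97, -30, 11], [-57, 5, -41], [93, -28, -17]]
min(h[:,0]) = -86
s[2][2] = -26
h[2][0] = -73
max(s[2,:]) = 61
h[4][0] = -62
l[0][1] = -30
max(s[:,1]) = 93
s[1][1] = 14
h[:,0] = [-79, 60, -73, -86, -62]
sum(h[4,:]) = -62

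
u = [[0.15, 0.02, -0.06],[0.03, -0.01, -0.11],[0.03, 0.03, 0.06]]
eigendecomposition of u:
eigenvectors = [[(-0.92+0j), (0.35+0.16j), (0.35-0.16j)], [0.11+0.00j, (-0.79+0j), (-0.79-0j)], [(-0.39+0j), 0.45+0.18j, (0.45-0.18j)]]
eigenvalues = [(0.12+0j), (0.04+0.02j), (0.04-0.02j)]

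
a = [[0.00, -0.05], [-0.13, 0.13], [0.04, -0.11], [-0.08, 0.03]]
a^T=[[0.0, -0.13, 0.04, -0.08], [-0.05, 0.13, -0.11, 0.03]]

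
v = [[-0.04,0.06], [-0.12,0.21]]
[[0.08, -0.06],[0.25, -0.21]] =v @ [[-1.76, -0.11], [0.2, -1.05]]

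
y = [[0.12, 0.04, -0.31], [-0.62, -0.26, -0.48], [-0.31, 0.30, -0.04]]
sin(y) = [[0.11, 0.04, -0.31],[-0.62, -0.28, -0.47],[-0.32, 0.3, -0.06]]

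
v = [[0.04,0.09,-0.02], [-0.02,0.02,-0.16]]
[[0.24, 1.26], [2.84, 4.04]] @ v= [[-0.02, 0.05, -0.21], [0.03, 0.34, -0.7]]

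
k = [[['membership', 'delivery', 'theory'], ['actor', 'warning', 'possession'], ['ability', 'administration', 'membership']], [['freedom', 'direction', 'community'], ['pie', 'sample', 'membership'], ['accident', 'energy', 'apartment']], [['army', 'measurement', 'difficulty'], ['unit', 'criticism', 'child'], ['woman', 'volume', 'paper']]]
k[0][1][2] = 'possession'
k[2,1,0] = 'unit'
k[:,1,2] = ['possession', 'membership', 'child']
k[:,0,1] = ['delivery', 'direction', 'measurement']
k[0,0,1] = 'delivery'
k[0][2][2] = 'membership'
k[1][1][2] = 'membership'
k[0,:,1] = ['delivery', 'warning', 'administration']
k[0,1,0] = 'actor'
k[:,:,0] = [['membership', 'actor', 'ability'], ['freedom', 'pie', 'accident'], ['army', 'unit', 'woman']]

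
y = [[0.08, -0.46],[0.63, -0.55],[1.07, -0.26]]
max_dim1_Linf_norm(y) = 1.07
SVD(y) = [[-0.2, -0.75],[-0.59, -0.41],[-0.78, 0.51]] @ diag([1.3726488092699785, 0.49571690147675024]) @ [[-0.89, 0.45], [0.45, 0.89]]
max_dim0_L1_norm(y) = 1.78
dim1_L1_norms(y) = [0.54, 1.18, 1.33]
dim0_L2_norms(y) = [1.24, 0.76]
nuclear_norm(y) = 1.87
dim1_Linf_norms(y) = [0.46, 0.63, 1.07]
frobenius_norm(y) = 1.46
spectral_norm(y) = 1.37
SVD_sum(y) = [[0.25, -0.13], [0.72, -0.37], [0.96, -0.49]] + [[-0.17, -0.33], [-0.09, -0.18], [0.11, 0.23]]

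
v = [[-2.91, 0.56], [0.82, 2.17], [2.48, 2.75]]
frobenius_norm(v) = 5.28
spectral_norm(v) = 4.59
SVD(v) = [[-0.41, -0.87], [0.44, -0.44], [0.80, -0.21]] @ diag([4.5867036533553, 2.614966461792033]) @ [[0.77, 0.64],  [0.64, -0.77]]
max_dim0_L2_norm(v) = 3.91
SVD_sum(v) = [[-1.46, -1.2], [1.55, 1.28], [2.83, 2.33]] + [[-1.45, 1.76], [-0.73, 0.89], [-0.35, 0.42]]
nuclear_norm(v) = 7.20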